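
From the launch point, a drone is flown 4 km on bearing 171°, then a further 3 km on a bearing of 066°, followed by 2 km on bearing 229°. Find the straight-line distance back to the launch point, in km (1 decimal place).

4.4 km

Leg 1 (171°, 4 km): east 4 sin 171° = 0.63, north 4 cos 171° = -3.95
Leg 2 (066°, 3 km): east 3 sin 66° = 2.74, north 3 cos 66° = 1.22
Leg 3 (229°, 2 km): east 2 sin 229° = -1.51, north 2 cos 229° = -1.31
Net: 1.86 east, -4.04 north. Distance = √((1.86)² + (-4.04)²) = 4.449 km.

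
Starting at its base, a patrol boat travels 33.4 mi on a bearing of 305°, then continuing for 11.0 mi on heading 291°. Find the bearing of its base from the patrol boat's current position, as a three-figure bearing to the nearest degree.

Leg 1 (305°, 33.4 mi): east 33.4 sin 305° = -27.36, north 33.4 cos 305° = 19.16
Leg 2 (291°, 11.0 mi): east 11.0 sin 291° = -10.27, north 11.0 cos 291° = 3.94
Net displacement: -37.63 east, 23.10 north. Direction back to start is (37.63, -23.10): bearing = atan2(37.63, -23.10) mod 360° = 121.54° ≈ 122°.

122°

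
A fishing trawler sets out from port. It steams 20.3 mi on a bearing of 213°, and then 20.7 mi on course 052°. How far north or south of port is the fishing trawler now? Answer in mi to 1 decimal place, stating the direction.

Leg 1 (213°, 20.3 mi): east 20.3 sin 213° = -11.06, north 20.3 cos 213° = -17.03
Leg 2 (052°, 20.7 mi): east 20.7 sin 52° = 16.31, north 20.7 cos 52° = 12.74
Net north component: -4.28 mi.

4.3 mi south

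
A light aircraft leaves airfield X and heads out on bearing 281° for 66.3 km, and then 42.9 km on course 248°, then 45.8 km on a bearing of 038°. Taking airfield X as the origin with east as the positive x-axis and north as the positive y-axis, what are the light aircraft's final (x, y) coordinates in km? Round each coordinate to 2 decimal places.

Leg 1 (281°, 66.3 km): east 66.3 sin 281° = -65.08, north 66.3 cos 281° = 12.65
Leg 2 (248°, 42.9 km): east 42.9 sin 248° = -39.78, north 42.9 cos 248° = -16.07
Leg 3 (038°, 45.8 km): east 45.8 sin 38° = 28.20, north 45.8 cos 38° = 36.09
Summing: -76.66 km east, 32.67 km north → (-76.66, 32.67).

(-76.66, 32.67)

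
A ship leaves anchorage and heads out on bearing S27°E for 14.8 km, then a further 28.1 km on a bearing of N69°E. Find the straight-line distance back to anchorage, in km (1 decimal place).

33.1 km

Leg 1 (S27°E, 14.8 km): east 14.8 sin 153° = 6.72, north 14.8 cos 153° = -13.19
Leg 2 (N69°E, 28.1 km): east 28.1 sin 69° = 26.23, north 28.1 cos 69° = 10.07
Net: 32.95 east, -3.12 north. Distance = √((32.95)² + (-3.12)²) = 33.100 km.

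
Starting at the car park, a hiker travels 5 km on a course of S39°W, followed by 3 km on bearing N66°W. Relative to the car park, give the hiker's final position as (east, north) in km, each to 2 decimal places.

(-5.89, -2.67)

Leg 1 (S39°W, 5 km): east 5 sin 219° = -3.15, north 5 cos 219° = -3.89
Leg 2 (N66°W, 3 km): east 3 sin 294° = -2.74, north 3 cos 294° = 1.22
Summing: -5.89 km east, -2.67 km north → (-5.89, -2.67).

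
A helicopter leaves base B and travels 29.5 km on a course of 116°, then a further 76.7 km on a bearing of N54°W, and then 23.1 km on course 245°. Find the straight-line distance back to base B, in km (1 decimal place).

60.7 km

Leg 1 (116°, 29.5 km): east 29.5 sin 116° = 26.51, north 29.5 cos 116° = -12.93
Leg 2 (N54°W, 76.7 km): east 76.7 sin 306° = -62.05, north 76.7 cos 306° = 45.08
Leg 3 (245°, 23.1 km): east 23.1 sin 245° = -20.94, north 23.1 cos 245° = -9.76
Net: -56.47 east, 22.39 north. Distance = √((-56.47)² + (22.39)²) = 60.749 km.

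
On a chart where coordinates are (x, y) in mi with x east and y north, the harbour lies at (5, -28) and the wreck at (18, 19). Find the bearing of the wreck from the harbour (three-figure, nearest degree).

015°

Δeast = 18 − 5 = 13.00; Δnorth = 19 − -28 = 47.00.
Bearing = atan2(Δeast, Δnorth) mod 360° = 15.46° ≈ 015°.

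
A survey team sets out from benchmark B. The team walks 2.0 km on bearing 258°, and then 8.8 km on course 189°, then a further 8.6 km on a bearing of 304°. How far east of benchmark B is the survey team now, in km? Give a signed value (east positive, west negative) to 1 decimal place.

Leg 1 (258°, 2.0 km): east 2.0 sin 258° = -1.96, north 2.0 cos 258° = -0.42
Leg 2 (189°, 8.8 km): east 8.8 sin 189° = -1.38, north 8.8 cos 189° = -8.69
Leg 3 (304°, 8.6 km): east 8.6 sin 304° = -7.13, north 8.6 cos 304° = 4.81
Net east component: -10.46 km.

-10.5 km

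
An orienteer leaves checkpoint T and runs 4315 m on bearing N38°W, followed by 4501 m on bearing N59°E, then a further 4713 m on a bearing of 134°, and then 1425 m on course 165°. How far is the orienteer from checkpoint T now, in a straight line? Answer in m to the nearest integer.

Leg 1 (N38°W, 4315 m): east 4315 sin 322° = -2656.58, north 4315 cos 322° = 3400.27
Leg 2 (N59°E, 4501 m): east 4501 sin 59° = 3858.11, north 4501 cos 59° = 2318.19
Leg 3 (134°, 4713 m): east 4713 sin 134° = 3390.25, north 4713 cos 134° = -3273.92
Leg 4 (165°, 1425 m): east 1425 sin 165° = 368.82, north 1425 cos 165° = -1376.44
Net: 4960.60 east, 1068.08 north. Distance = √((4960.60)² + (1068.08)²) = 5074.280 m.

5074 m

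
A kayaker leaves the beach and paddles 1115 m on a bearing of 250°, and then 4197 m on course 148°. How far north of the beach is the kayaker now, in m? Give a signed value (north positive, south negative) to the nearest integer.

Leg 1 (250°, 1115 m): east 1115 sin 250° = -1047.76, north 1115 cos 250° = -381.35
Leg 2 (148°, 4197 m): east 4197 sin 148° = 2224.07, north 4197 cos 148° = -3559.26
Net north component: -3940.61 m.

-3941 m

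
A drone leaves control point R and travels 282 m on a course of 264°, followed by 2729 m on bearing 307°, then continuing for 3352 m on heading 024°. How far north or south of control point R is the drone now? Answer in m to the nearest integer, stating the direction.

4675 m north

Leg 1 (264°, 282 m): east 282 sin 264° = -280.46, north 282 cos 264° = -29.48
Leg 2 (307°, 2729 m): east 2729 sin 307° = -2179.48, north 2729 cos 307° = 1642.35
Leg 3 (024°, 3352 m): east 3352 sin 24° = 1363.38, north 3352 cos 24° = 3062.20
Net north component: 4675.08 m.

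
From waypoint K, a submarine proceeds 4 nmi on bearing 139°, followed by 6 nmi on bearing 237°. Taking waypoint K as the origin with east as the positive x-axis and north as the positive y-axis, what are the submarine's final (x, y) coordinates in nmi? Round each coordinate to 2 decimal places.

(-2.41, -6.29)

Leg 1 (139°, 4 nmi): east 4 sin 139° = 2.62, north 4 cos 139° = -3.02
Leg 2 (237°, 6 nmi): east 6 sin 237° = -5.03, north 6 cos 237° = -3.27
Summing: -2.41 nmi east, -6.29 nmi north → (-2.41, -6.29).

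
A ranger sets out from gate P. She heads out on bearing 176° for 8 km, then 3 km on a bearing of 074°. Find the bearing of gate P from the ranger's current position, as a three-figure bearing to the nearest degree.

334°

Leg 1 (176°, 8 km): east 8 sin 176° = 0.56, north 8 cos 176° = -7.98
Leg 2 (074°, 3 km): east 3 sin 74° = 2.88, north 3 cos 74° = 0.83
Net displacement: 3.44 east, -7.15 north. Direction back to start is (-3.44, 7.15): bearing = atan2(-3.44, 7.15) mod 360° = 334.31° ≈ 334°.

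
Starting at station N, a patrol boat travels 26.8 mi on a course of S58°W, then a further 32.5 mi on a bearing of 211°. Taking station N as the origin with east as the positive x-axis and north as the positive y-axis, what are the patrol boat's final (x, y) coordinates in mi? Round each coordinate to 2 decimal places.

Leg 1 (S58°W, 26.8 mi): east 26.8 sin 238° = -22.73, north 26.8 cos 238° = -14.20
Leg 2 (211°, 32.5 mi): east 32.5 sin 211° = -16.74, north 32.5 cos 211° = -27.86
Summing: -39.47 mi east, -42.06 mi north → (-39.47, -42.06).

(-39.47, -42.06)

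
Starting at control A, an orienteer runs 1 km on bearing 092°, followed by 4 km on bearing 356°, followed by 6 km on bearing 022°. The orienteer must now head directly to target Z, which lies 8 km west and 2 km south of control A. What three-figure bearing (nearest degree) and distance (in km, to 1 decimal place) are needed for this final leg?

224°, 15.9 km

Leg 1 (092°, 1 km): east 1 sin 92° = 1.00, north 1 cos 92° = -0.03
Leg 2 (356°, 4 km): east 4 sin 356° = -0.28, north 4 cos 356° = 3.99
Leg 3 (022°, 6 km): east 6 sin 22° = 2.25, north 6 cos 22° = 5.56
Current position: (2.97, 9.52). Target: (-8, -2). Remaining: Δeast = -10.97, Δnorth = -11.52.
Bearing = atan2(-10.97, -11.52) mod 360° = 223.60°; distance = √((-10.97)² + (-11.52)²) = 15.905 km.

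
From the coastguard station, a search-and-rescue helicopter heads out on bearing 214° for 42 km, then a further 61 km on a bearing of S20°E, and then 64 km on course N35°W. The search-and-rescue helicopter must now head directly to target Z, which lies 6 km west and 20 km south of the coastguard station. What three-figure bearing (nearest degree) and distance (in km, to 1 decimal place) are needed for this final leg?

Leg 1 (214°, 42 km): east 42 sin 214° = -23.49, north 42 cos 214° = -34.82
Leg 2 (S20°E, 61 km): east 61 sin 160° = 20.86, north 61 cos 160° = -57.32
Leg 3 (N35°W, 64 km): east 64 sin 325° = -36.71, north 64 cos 325° = 52.43
Current position: (-39.33, -39.72). Target: (-6, -20). Remaining: Δeast = 33.33, Δnorth = 19.72.
Bearing = atan2(33.33, 19.72) mod 360° = 59.40°; distance = √((33.33)² + (19.72)²) = 38.726 km.

059°, 38.7 km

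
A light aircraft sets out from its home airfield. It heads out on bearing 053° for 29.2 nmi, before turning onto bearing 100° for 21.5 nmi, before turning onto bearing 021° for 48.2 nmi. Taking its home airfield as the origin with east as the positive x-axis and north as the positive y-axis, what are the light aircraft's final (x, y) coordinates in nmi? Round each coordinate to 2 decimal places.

(61.77, 58.84)

Leg 1 (053°, 29.2 nmi): east 29.2 sin 53° = 23.32, north 29.2 cos 53° = 17.57
Leg 2 (100°, 21.5 nmi): east 21.5 sin 100° = 21.17, north 21.5 cos 100° = -3.73
Leg 3 (021°, 48.2 nmi): east 48.2 sin 21° = 17.27, north 48.2 cos 21° = 45.00
Summing: 61.77 nmi east, 58.84 nmi north → (61.77, 58.84).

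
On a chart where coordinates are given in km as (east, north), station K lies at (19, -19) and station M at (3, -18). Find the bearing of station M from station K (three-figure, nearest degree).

Δeast = 3 − 19 = -16.00; Δnorth = -18 − -19 = 1.00.
Bearing = atan2(Δeast, Δnorth) mod 360° = 273.58° ≈ 274°.

274°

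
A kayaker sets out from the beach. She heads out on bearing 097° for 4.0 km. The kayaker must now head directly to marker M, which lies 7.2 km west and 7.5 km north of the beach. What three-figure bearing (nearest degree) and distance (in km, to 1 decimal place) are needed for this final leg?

306°, 13.7 km

Leg 1 (097°, 4.0 km): east 4.0 sin 97° = 3.97, north 4.0 cos 97° = -0.49
Current position: (3.97, -0.49). Target: (-7.2, 7.5). Remaining: Δeast = -11.17, Δnorth = 7.99.
Bearing = atan2(-11.17, 7.99) mod 360° = 305.57°; distance = √((-11.17)² + (7.99)²) = 13.732 km.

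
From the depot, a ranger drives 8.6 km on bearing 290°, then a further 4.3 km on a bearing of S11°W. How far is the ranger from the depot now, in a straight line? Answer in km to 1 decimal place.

9.0 km

Leg 1 (290°, 8.6 km): east 8.6 sin 290° = -8.08, north 8.6 cos 290° = 2.94
Leg 2 (S11°W, 4.3 km): east 4.3 sin 191° = -0.82, north 4.3 cos 191° = -4.22
Net: -8.90 east, -1.28 north. Distance = √((-8.90)² + (-1.28)²) = 8.993 km.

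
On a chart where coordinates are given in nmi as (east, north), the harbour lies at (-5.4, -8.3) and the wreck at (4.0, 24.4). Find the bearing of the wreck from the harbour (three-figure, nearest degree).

016°

Δeast = 4.0 − -5.4 = 9.40; Δnorth = 24.4 − -8.3 = 32.70.
Bearing = atan2(Δeast, Δnorth) mod 360° = 16.04° ≈ 016°.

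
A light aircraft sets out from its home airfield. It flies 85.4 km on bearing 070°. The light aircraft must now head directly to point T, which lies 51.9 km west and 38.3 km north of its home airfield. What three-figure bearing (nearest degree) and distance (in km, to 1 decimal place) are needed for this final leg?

274°, 132.5 km

Leg 1 (070°, 85.4 km): east 85.4 sin 70° = 80.25, north 85.4 cos 70° = 29.21
Current position: (80.25, 29.21). Target: (-51.9, 38.3). Remaining: Δeast = -132.15, Δnorth = 9.09.
Bearing = atan2(-132.15, 9.09) mod 360° = 273.94°; distance = √((-132.15)² + (9.09)²) = 132.462 km.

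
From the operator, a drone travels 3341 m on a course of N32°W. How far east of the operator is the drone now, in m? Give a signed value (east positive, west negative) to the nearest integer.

Leg 1 (N32°W, 3341 m): east 3341 sin 328° = -1770.46, north 3341 cos 328° = 2833.33
Net east component: -1770.46 m.

-1770 m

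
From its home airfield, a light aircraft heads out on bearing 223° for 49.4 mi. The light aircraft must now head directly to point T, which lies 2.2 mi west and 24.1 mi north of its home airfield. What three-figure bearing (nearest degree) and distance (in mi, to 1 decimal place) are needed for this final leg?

Leg 1 (223°, 49.4 mi): east 49.4 sin 223° = -33.69, north 49.4 cos 223° = -36.13
Current position: (-33.69, -36.13). Target: (-2.2, 24.1). Remaining: Δeast = 31.49, Δnorth = 60.23.
Bearing = atan2(31.49, 60.23) mod 360° = 27.60°; distance = √((31.49)² + (60.23)²) = 67.965 mi.

028°, 68.0 mi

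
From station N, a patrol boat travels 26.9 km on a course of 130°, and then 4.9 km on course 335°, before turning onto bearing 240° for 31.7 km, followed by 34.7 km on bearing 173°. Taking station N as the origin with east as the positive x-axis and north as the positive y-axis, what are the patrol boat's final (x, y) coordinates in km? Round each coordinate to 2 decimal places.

(-4.69, -63.14)

Leg 1 (130°, 26.9 km): east 26.9 sin 130° = 20.61, north 26.9 cos 130° = -17.29
Leg 2 (335°, 4.9 km): east 4.9 sin 335° = -2.07, north 4.9 cos 335° = 4.44
Leg 3 (240°, 31.7 km): east 31.7 sin 240° = -27.45, north 31.7 cos 240° = -15.85
Leg 4 (173°, 34.7 km): east 34.7 sin 173° = 4.23, north 34.7 cos 173° = -34.44
Summing: -4.69 km east, -63.14 km north → (-4.69, -63.14).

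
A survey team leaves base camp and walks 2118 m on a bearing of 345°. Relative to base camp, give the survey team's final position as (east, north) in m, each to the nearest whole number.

(-548, 2046)

Leg 1 (345°, 2118 m): east 2118 sin 345° = -548.18, north 2118 cos 345° = 2045.83
Summing: -548.18 m east, 2045.83 m north → (-548, 2046).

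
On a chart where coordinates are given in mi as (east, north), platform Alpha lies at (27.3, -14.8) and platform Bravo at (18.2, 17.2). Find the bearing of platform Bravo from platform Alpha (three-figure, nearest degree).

Δeast = 18.2 − 27.3 = -9.10; Δnorth = 17.2 − -14.8 = 32.00.
Bearing = atan2(Δeast, Δnorth) mod 360° = 344.13° ≈ 344°.

344°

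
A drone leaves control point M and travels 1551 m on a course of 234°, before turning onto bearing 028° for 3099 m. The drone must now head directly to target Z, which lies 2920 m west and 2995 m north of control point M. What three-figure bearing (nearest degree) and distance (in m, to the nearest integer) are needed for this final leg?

Leg 1 (234°, 1551 m): east 1551 sin 234° = -1254.79, north 1551 cos 234° = -911.65
Leg 2 (028°, 3099 m): east 3099 sin 28° = 1454.89, north 3099 cos 28° = 2736.25
Current position: (200.11, 1824.60). Target: (-2920, 2995). Remaining: Δeast = -3120.11, Δnorth = 1170.40.
Bearing = atan2(-3120.11, 1170.40) mod 360° = 290.56°; distance = √((-3120.11)² + (1170.40)²) = 3332.402 m.

291°, 3332 m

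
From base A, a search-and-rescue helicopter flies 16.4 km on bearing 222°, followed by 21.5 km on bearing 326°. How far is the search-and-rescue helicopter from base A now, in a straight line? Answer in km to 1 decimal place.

23.7 km

Leg 1 (222°, 16.4 km): east 16.4 sin 222° = -10.97, north 16.4 cos 222° = -12.19
Leg 2 (326°, 21.5 km): east 21.5 sin 326° = -12.02, north 21.5 cos 326° = 17.82
Net: -23.00 east, 5.64 north. Distance = √((-23.00)² + (5.64)²) = 23.677 km.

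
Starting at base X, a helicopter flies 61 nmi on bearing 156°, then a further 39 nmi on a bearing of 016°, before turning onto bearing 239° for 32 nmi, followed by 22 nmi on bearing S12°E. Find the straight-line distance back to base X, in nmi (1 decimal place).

Leg 1 (156°, 61 nmi): east 61 sin 156° = 24.81, north 61 cos 156° = -55.73
Leg 2 (016°, 39 nmi): east 39 sin 16° = 10.75, north 39 cos 16° = 37.49
Leg 3 (239°, 32 nmi): east 32 sin 239° = -27.43, north 32 cos 239° = -16.48
Leg 4 (S12°E, 22 nmi): east 22 sin 168° = 4.57, north 22 cos 168° = -21.52
Net: 12.71 east, -56.24 north. Distance = √((12.71)² + (-56.24)²) = 57.655 nmi.

57.7 nmi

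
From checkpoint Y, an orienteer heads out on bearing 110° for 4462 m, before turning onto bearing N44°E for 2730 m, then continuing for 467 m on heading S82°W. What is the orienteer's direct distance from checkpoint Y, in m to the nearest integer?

Leg 1 (110°, 4462 m): east 4462 sin 110° = 4192.91, north 4462 cos 110° = -1526.09
Leg 2 (N44°E, 2730 m): east 2730 sin 44° = 1896.42, north 2730 cos 44° = 1963.80
Leg 3 (S82°W, 467 m): east 467 sin 262° = -462.46, north 467 cos 262° = -64.99
Net: 5626.87 east, 372.71 north. Distance = √((5626.87)² + (372.71)²) = 5639.201 m.

5639 m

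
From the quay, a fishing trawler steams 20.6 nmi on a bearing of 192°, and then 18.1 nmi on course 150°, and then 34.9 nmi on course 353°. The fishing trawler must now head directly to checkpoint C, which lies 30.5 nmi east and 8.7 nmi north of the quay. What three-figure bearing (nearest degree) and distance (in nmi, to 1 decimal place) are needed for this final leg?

Leg 1 (192°, 20.6 nmi): east 20.6 sin 192° = -4.28, north 20.6 cos 192° = -20.15
Leg 2 (150°, 18.1 nmi): east 18.1 sin 150° = 9.05, north 18.1 cos 150° = -15.68
Leg 3 (353°, 34.9 nmi): east 34.9 sin 353° = -4.25, north 34.9 cos 353° = 34.64
Current position: (0.51, -1.19). Target: (30.5, 8.7). Remaining: Δeast = 29.99, Δnorth = 9.89.
Bearing = atan2(29.99, 9.89) mod 360° = 71.76°; distance = √((29.99)² + (9.89)²) = 31.574 nmi.

072°, 31.6 nmi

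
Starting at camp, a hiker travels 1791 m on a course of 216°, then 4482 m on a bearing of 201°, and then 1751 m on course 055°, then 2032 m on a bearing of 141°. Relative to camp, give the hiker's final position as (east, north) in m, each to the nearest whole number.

Leg 1 (216°, 1791 m): east 1791 sin 216° = -1052.72, north 1791 cos 216° = -1448.95
Leg 2 (201°, 4482 m): east 4482 sin 201° = -1606.21, north 4482 cos 201° = -4184.31
Leg 3 (055°, 1751 m): east 1751 sin 55° = 1434.34, north 1751 cos 55° = 1004.33
Leg 4 (141°, 2032 m): east 2032 sin 141° = 1278.78, north 2032 cos 141° = -1579.16
Summing: 54.19 m east, -6208.09 m north → (54, -6208).

(54, -6208)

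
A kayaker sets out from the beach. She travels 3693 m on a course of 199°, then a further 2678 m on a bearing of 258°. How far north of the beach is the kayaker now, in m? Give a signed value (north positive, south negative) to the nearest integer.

Leg 1 (199°, 3693 m): east 3693 sin 199° = -1202.32, north 3693 cos 199° = -3491.80
Leg 2 (258°, 2678 m): east 2678 sin 258° = -2619.48, north 2678 cos 258° = -556.79
Net north component: -4048.59 m.

-4049 m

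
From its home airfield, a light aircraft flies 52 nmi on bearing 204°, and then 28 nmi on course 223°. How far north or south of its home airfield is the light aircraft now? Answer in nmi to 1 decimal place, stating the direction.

Leg 1 (204°, 52 nmi): east 52 sin 204° = -21.15, north 52 cos 204° = -47.50
Leg 2 (223°, 28 nmi): east 28 sin 223° = -19.10, north 28 cos 223° = -20.48
Net north component: -67.98 nmi.

68.0 nmi south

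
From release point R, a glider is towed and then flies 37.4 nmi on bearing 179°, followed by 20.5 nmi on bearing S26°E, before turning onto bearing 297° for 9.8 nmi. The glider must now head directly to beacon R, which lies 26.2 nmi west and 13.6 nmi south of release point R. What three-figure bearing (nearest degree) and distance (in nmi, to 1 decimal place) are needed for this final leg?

Leg 1 (179°, 37.4 nmi): east 37.4 sin 179° = 0.65, north 37.4 cos 179° = -37.39
Leg 2 (S26°E, 20.5 nmi): east 20.5 sin 154° = 8.99, north 20.5 cos 154° = -18.43
Leg 3 (297°, 9.8 nmi): east 9.8 sin 297° = -8.73, north 9.8 cos 297° = 4.45
Current position: (0.91, -51.37). Target: (-26.2, -13.6). Remaining: Δeast = -27.11, Δnorth = 37.77.
Bearing = atan2(-27.11, 37.77) mod 360° = 324.33°; distance = √((-27.11)² + (37.77)²) = 46.491 nmi.

324°, 46.5 nmi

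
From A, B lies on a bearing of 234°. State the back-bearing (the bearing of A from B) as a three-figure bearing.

Back-bearing = 234° − 180° = 054°.

054°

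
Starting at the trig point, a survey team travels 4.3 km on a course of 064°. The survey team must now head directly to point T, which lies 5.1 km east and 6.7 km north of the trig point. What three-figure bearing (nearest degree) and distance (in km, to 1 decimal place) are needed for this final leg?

014°, 5.0 km

Leg 1 (064°, 4.3 km): east 4.3 sin 64° = 3.86, north 4.3 cos 64° = 1.88
Current position: (3.86, 1.88). Target: (5.1, 6.7). Remaining: Δeast = 1.24, Δnorth = 4.82.
Bearing = atan2(1.24, 4.82) mod 360° = 14.39°; distance = √((1.24)² + (4.82)²) = 4.971 km.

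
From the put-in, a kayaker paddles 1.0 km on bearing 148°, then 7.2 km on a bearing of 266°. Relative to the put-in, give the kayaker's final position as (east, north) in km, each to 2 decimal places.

Leg 1 (148°, 1.0 km): east 1.0 sin 148° = 0.53, north 1.0 cos 148° = -0.85
Leg 2 (266°, 7.2 km): east 7.2 sin 266° = -7.18, north 7.2 cos 266° = -0.50
Summing: -6.65 km east, -1.35 km north → (-6.65, -1.35).

(-6.65, -1.35)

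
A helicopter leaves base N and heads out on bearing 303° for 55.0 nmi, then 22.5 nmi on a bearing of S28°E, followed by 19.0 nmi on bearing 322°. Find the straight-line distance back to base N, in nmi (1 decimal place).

Leg 1 (303°, 55.0 nmi): east 55.0 sin 303° = -46.13, north 55.0 cos 303° = 29.96
Leg 2 (S28°E, 22.5 nmi): east 22.5 sin 152° = 10.56, north 22.5 cos 152° = -19.87
Leg 3 (322°, 19.0 nmi): east 19.0 sin 322° = -11.70, north 19.0 cos 322° = 14.97
Net: -47.26 east, 25.06 north. Distance = √((-47.26)² + (25.06)²) = 53.495 nmi.

53.5 nmi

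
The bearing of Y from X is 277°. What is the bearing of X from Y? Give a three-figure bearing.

097°

Back-bearing = 277° − 180° = 097°.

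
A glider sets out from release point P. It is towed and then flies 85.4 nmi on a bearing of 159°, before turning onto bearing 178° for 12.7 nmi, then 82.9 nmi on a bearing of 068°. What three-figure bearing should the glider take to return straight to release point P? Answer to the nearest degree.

Leg 1 (159°, 85.4 nmi): east 85.4 sin 159° = 30.60, north 85.4 cos 159° = -79.73
Leg 2 (178°, 12.7 nmi): east 12.7 sin 178° = 0.44, north 12.7 cos 178° = -12.69
Leg 3 (068°, 82.9 nmi): east 82.9 sin 68° = 76.86, north 82.9 cos 68° = 31.05
Net displacement: 107.91 east, -61.37 north. Direction back to start is (-107.91, 61.37): bearing = atan2(-107.91, 61.37) mod 360° = 299.63° ≈ 300°.

300°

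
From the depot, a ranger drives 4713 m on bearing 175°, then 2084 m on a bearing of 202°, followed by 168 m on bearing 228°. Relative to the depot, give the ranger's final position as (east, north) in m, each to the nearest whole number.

Leg 1 (175°, 4713 m): east 4713 sin 175° = 410.77, north 4713 cos 175° = -4695.07
Leg 2 (202°, 2084 m): east 2084 sin 202° = -780.68, north 2084 cos 202° = -1932.25
Leg 3 (228°, 168 m): east 168 sin 228° = -124.85, north 168 cos 228° = -112.41
Summing: -494.76 m east, -6739.73 m north → (-495, -6740).

(-495, -6740)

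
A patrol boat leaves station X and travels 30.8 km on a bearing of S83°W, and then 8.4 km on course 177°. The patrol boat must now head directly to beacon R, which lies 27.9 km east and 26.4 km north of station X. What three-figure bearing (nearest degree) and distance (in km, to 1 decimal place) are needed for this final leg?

056°, 69.7 km

Leg 1 (S83°W, 30.8 km): east 30.8 sin 263° = -30.57, north 30.8 cos 263° = -3.75
Leg 2 (177°, 8.4 km): east 8.4 sin 177° = 0.44, north 8.4 cos 177° = -8.39
Current position: (-30.13, -12.14). Target: (27.9, 26.4). Remaining: Δeast = 58.03, Δnorth = 38.54.
Bearing = atan2(58.03, 38.54) mod 360° = 56.41°; distance = √((58.03)² + (38.54)²) = 69.664 km.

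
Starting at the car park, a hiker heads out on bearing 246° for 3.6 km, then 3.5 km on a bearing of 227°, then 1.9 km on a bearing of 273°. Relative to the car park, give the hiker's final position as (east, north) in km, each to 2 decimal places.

(-7.75, -3.75)

Leg 1 (246°, 3.6 km): east 3.6 sin 246° = -3.29, north 3.6 cos 246° = -1.46
Leg 2 (227°, 3.5 km): east 3.5 sin 227° = -2.56, north 3.5 cos 227° = -2.39
Leg 3 (273°, 1.9 km): east 1.9 sin 273° = -1.90, north 1.9 cos 273° = 0.10
Summing: -7.75 km east, -3.75 km north → (-7.75, -3.75).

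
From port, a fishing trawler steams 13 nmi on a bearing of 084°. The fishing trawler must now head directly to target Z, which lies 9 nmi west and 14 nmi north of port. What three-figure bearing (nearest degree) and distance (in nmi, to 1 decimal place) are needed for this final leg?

300°, 25.3 nmi

Leg 1 (084°, 13 nmi): east 13 sin 84° = 12.93, north 13 cos 84° = 1.36
Current position: (12.93, 1.36). Target: (-9, 14). Remaining: Δeast = -21.93, Δnorth = 12.64.
Bearing = atan2(-21.93, 12.64) mod 360° = 299.96°; distance = √((-21.93)² + (12.64)²) = 25.311 nmi.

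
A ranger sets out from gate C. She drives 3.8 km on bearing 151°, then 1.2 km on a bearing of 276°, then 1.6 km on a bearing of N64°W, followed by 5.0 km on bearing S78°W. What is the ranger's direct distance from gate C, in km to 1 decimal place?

Leg 1 (151°, 3.8 km): east 3.8 sin 151° = 1.84, north 3.8 cos 151° = -3.32
Leg 2 (276°, 1.2 km): east 1.2 sin 276° = -1.19, north 1.2 cos 276° = 0.13
Leg 3 (N64°W, 1.6 km): east 1.6 sin 296° = -1.44, north 1.6 cos 296° = 0.70
Leg 4 (S78°W, 5.0 km): east 5.0 sin 258° = -4.89, north 5.0 cos 258° = -1.04
Net: -5.68 east, -3.54 north. Distance = √((-5.68)² + (-3.54)²) = 6.691 km.

6.7 km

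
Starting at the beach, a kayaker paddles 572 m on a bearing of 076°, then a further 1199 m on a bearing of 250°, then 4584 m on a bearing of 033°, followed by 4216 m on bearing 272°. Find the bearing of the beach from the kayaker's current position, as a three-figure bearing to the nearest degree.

148°

Leg 1 (076°, 572 m): east 572 sin 76° = 555.01, north 572 cos 76° = 138.38
Leg 2 (250°, 1199 m): east 1199 sin 250° = -1126.69, north 1199 cos 250° = -410.08
Leg 3 (033°, 4584 m): east 4584 sin 33° = 2496.63, north 4584 cos 33° = 3844.47
Leg 4 (272°, 4216 m): east 4216 sin 272° = -4213.43, north 4216 cos 272° = 147.14
Net displacement: -2288.49 east, 3719.90 north. Direction back to start is (2288.49, -3719.90): bearing = atan2(2288.49, -3719.90) mod 360° = 148.40° ≈ 148°.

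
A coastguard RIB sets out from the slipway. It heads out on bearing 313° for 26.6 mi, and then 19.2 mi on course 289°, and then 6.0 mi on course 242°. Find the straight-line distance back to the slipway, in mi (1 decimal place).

Leg 1 (313°, 26.6 mi): east 26.6 sin 313° = -19.45, north 26.6 cos 313° = 18.14
Leg 2 (289°, 19.2 mi): east 19.2 sin 289° = -18.15, north 19.2 cos 289° = 6.25
Leg 3 (242°, 6.0 mi): east 6.0 sin 242° = -5.30, north 6.0 cos 242° = -2.82
Net: -42.91 east, 21.58 north. Distance = √((-42.91)² + (21.58)²) = 48.025 mi.

48.0 mi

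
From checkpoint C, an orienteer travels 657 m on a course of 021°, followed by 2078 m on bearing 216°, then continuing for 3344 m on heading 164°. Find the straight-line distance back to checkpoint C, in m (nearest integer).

4283 m

Leg 1 (021°, 657 m): east 657 sin 21° = 235.45, north 657 cos 21° = 613.36
Leg 2 (216°, 2078 m): east 2078 sin 216° = -1221.42, north 2078 cos 216° = -1681.14
Leg 3 (164°, 3344 m): east 3344 sin 164° = 921.73, north 3344 cos 164° = -3214.46
Net: -64.24 east, -4282.23 north. Distance = √((-64.24)² + (-4282.23)²) = 4282.716 m.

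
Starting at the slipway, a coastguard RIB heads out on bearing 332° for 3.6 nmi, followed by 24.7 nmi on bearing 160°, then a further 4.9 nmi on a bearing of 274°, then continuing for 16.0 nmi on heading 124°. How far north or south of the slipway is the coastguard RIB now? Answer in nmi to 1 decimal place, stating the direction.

Leg 1 (332°, 3.6 nmi): east 3.6 sin 332° = -1.69, north 3.6 cos 332° = 3.18
Leg 2 (160°, 24.7 nmi): east 24.7 sin 160° = 8.45, north 24.7 cos 160° = -23.21
Leg 3 (274°, 4.9 nmi): east 4.9 sin 274° = -4.89, north 4.9 cos 274° = 0.34
Leg 4 (124°, 16.0 nmi): east 16.0 sin 124° = 13.26, north 16.0 cos 124° = -8.95
Net north component: -28.64 nmi.

28.6 nmi south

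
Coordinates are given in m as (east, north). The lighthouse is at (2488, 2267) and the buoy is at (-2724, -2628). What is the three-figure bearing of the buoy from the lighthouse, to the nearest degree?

227°

Δeast = -2724 − 2488 = -5212.00; Δnorth = -2628 − 2267 = -4895.00.
Bearing = atan2(Δeast, Δnorth) mod 360° = 226.80° ≈ 227°.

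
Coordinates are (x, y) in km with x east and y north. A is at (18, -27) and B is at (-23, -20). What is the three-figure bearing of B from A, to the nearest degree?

280°

Δeast = -23 − 18 = -41.00; Δnorth = -20 − -27 = 7.00.
Bearing = atan2(Δeast, Δnorth) mod 360° = 279.69° ≈ 280°.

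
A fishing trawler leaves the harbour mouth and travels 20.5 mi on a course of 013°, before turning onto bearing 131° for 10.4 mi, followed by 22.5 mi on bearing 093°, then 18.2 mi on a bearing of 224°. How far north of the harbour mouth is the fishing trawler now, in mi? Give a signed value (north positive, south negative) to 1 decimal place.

-1.1 mi

Leg 1 (013°, 20.5 mi): east 20.5 sin 13° = 4.61, north 20.5 cos 13° = 19.97
Leg 2 (131°, 10.4 mi): east 10.4 sin 131° = 7.85, north 10.4 cos 131° = -6.82
Leg 3 (093°, 22.5 mi): east 22.5 sin 93° = 22.47, north 22.5 cos 93° = -1.18
Leg 4 (224°, 18.2 mi): east 18.2 sin 224° = -12.64, north 18.2 cos 224° = -13.09
Net north component: -1.12 mi.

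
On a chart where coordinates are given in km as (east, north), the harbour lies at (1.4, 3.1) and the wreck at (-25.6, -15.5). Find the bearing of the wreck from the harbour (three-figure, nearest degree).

Δeast = -25.6 − 1.4 = -27.00; Δnorth = -15.5 − 3.1 = -18.60.
Bearing = atan2(Δeast, Δnorth) mod 360° = 235.44° ≈ 235°.

235°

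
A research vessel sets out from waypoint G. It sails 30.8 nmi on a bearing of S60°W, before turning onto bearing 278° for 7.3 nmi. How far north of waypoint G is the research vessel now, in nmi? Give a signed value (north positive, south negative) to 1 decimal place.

-14.4 nmi

Leg 1 (S60°W, 30.8 nmi): east 30.8 sin 240° = -26.67, north 30.8 cos 240° = -15.40
Leg 2 (278°, 7.3 nmi): east 7.3 sin 278° = -7.23, north 7.3 cos 278° = 1.02
Net north component: -14.38 nmi.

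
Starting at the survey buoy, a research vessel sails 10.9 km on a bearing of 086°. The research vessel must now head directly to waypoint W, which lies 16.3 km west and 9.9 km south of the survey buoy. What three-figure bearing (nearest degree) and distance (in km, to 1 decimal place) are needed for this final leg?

249°, 29.2 km

Leg 1 (086°, 10.9 km): east 10.9 sin 86° = 10.87, north 10.9 cos 86° = 0.76
Current position: (10.87, 0.76). Target: (-16.3, -9.9). Remaining: Δeast = -27.17, Δnorth = -10.66.
Bearing = atan2(-27.17, -10.66) mod 360° = 248.58°; distance = √((-27.17)² + (-10.66)²) = 29.190 km.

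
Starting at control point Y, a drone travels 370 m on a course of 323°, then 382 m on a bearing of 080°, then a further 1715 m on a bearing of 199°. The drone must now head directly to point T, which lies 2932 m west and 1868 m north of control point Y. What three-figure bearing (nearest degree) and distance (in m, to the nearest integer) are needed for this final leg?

321°, 4021 m

Leg 1 (323°, 370 m): east 370 sin 323° = -222.67, north 370 cos 323° = 295.50
Leg 2 (080°, 382 m): east 382 sin 80° = 376.20, north 382 cos 80° = 66.33
Leg 3 (199°, 1715 m): east 1715 sin 199° = -558.35, north 1715 cos 199° = -1621.56
Current position: (-404.82, -1259.74). Target: (-2932, 1868). Remaining: Δeast = -2527.18, Δnorth = 3127.74.
Bearing = atan2(-2527.18, 3127.74) mod 360° = 321.06°; distance = √((-2527.18)² + (3127.74)²) = 4021.113 m.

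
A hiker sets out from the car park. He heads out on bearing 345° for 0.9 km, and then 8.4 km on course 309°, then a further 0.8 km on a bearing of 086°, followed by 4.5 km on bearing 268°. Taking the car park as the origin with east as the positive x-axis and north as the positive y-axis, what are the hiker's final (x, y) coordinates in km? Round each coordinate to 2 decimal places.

Leg 1 (345°, 0.9 km): east 0.9 sin 345° = -0.23, north 0.9 cos 345° = 0.87
Leg 2 (309°, 8.4 km): east 8.4 sin 309° = -6.53, north 8.4 cos 309° = 5.29
Leg 3 (086°, 0.8 km): east 0.8 sin 86° = 0.80, north 0.8 cos 86° = 0.06
Leg 4 (268°, 4.5 km): east 4.5 sin 268° = -4.50, north 4.5 cos 268° = -0.16
Summing: -10.46 km east, 6.05 km north → (-10.46, 6.05).

(-10.46, 6.05)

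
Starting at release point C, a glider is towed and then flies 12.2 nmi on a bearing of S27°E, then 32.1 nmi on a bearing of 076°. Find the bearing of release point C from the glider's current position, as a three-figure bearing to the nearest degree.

Leg 1 (S27°E, 12.2 nmi): east 12.2 sin 153° = 5.54, north 12.2 cos 153° = -10.87
Leg 2 (076°, 32.1 nmi): east 32.1 sin 76° = 31.15, north 32.1 cos 76° = 7.77
Net displacement: 36.69 east, -3.10 north. Direction back to start is (-36.69, 3.10): bearing = atan2(-36.69, 3.10) mod 360° = 274.84° ≈ 275°.

275°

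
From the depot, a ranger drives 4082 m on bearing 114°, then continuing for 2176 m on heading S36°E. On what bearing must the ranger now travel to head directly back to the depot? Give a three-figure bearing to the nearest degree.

Leg 1 (114°, 4082 m): east 4082 sin 114° = 3729.09, north 4082 cos 114° = -1660.30
Leg 2 (S36°E, 2176 m): east 2176 sin 144° = 1279.02, north 2176 cos 144° = -1760.42
Net displacement: 5008.11 east, -3420.72 north. Direction back to start is (-5008.11, 3420.72): bearing = atan2(-5008.11, 3420.72) mod 360° = 304.33° ≈ 304°.

304°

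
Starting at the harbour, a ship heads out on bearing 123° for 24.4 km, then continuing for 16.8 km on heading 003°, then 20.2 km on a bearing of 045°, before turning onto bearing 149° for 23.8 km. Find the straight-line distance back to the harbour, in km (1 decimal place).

48.0 km

Leg 1 (123°, 24.4 km): east 24.4 sin 123° = 20.46, north 24.4 cos 123° = -13.29
Leg 2 (003°, 16.8 km): east 16.8 sin 3° = 0.88, north 16.8 cos 3° = 16.78
Leg 3 (045°, 20.2 km): east 20.2 sin 45° = 14.28, north 20.2 cos 45° = 14.28
Leg 4 (149°, 23.8 km): east 23.8 sin 149° = 12.26, north 23.8 cos 149° = -20.40
Net: 47.88 east, -2.63 north. Distance = √((47.88)² + (-2.63)²) = 47.956 km.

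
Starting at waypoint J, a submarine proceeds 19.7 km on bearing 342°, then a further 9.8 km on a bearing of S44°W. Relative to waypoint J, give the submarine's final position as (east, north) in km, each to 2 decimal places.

(-12.90, 11.69)

Leg 1 (342°, 19.7 km): east 19.7 sin 342° = -6.09, north 19.7 cos 342° = 18.74
Leg 2 (S44°W, 9.8 km): east 9.8 sin 224° = -6.81, north 9.8 cos 224° = -7.05
Summing: -12.90 km east, 11.69 km north → (-12.90, 11.69).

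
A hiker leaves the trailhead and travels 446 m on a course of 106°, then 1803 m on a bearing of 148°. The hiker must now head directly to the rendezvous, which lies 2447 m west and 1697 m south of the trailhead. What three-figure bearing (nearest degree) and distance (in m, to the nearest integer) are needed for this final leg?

269°, 3831 m

Leg 1 (106°, 446 m): east 446 sin 106° = 428.72, north 446 cos 106° = -122.93
Leg 2 (148°, 1803 m): east 1803 sin 148° = 955.44, north 1803 cos 148° = -1529.03
Current position: (1384.17, -1651.96). Target: (-2447, -1697). Remaining: Δeast = -3831.17, Δnorth = -45.04.
Bearing = atan2(-3831.17, -45.04) mod 360° = 269.33°; distance = √((-3831.17)² + (-45.04)²) = 3831.432 m.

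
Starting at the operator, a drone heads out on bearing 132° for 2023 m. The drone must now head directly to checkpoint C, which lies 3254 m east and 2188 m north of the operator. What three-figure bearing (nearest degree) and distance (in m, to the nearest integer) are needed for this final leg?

026°, 3951 m

Leg 1 (132°, 2023 m): east 2023 sin 132° = 1503.38, north 2023 cos 132° = -1353.65
Current position: (1503.38, -1353.65). Target: (3254, 2188). Remaining: Δeast = 1750.62, Δnorth = 3541.65.
Bearing = atan2(1750.62, 3541.65) mod 360° = 26.30°; distance = √((1750.62)² + (3541.65)²) = 3950.691 m.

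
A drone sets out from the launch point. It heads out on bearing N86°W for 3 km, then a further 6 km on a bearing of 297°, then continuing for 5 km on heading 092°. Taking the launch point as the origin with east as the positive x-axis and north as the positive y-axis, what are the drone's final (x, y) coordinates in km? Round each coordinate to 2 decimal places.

(-3.34, 2.76)

Leg 1 (N86°W, 3 km): east 3 sin 274° = -2.99, north 3 cos 274° = 0.21
Leg 2 (297°, 6 km): east 6 sin 297° = -5.35, north 6 cos 297° = 2.72
Leg 3 (092°, 5 km): east 5 sin 92° = 5.00, north 5 cos 92° = -0.17
Summing: -3.34 km east, 2.76 km north → (-3.34, 2.76).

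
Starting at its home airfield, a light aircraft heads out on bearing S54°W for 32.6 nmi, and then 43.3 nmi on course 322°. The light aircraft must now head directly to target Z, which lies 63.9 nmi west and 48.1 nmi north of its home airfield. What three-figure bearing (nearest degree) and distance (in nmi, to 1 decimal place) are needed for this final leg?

Leg 1 (S54°W, 32.6 nmi): east 32.6 sin 234° = -26.37, north 32.6 cos 234° = -19.16
Leg 2 (322°, 43.3 nmi): east 43.3 sin 322° = -26.66, north 43.3 cos 322° = 34.12
Current position: (-53.03, 14.96). Target: (-63.9, 48.1). Remaining: Δeast = -10.87, Δnorth = 33.14.
Bearing = atan2(-10.87, 33.14) mod 360° = 341.84°; distance = √((-10.87)² + (33.14)²) = 34.877 nmi.

342°, 34.9 nmi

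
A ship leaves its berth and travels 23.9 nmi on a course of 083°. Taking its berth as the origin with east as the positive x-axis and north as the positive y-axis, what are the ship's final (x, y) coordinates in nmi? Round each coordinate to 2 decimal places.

Leg 1 (083°, 23.9 nmi): east 23.9 sin 83° = 23.72, north 23.9 cos 83° = 2.91
Summing: 23.72 nmi east, 2.91 nmi north → (23.72, 2.91).

(23.72, 2.91)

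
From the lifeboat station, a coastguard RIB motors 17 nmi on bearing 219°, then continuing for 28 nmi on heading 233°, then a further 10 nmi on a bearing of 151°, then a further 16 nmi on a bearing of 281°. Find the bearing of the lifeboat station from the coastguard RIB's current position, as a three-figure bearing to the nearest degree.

051°

Leg 1 (219°, 17 nmi): east 17 sin 219° = -10.70, north 17 cos 219° = -13.21
Leg 2 (233°, 28 nmi): east 28 sin 233° = -22.36, north 28 cos 233° = -16.85
Leg 3 (151°, 10 nmi): east 10 sin 151° = 4.85, north 10 cos 151° = -8.75
Leg 4 (281°, 16 nmi): east 16 sin 281° = -15.71, north 16 cos 281° = 3.05
Net displacement: -43.92 east, -35.76 north. Direction back to start is (43.92, 35.76): bearing = atan2(43.92, 35.76) mod 360° = 50.85° ≈ 051°.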